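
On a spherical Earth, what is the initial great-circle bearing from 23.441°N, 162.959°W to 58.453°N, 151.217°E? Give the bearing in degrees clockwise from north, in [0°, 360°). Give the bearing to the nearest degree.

329°

Δλ = 151.217 − -162.959 = 314.176°; wrapped into (−180°, 180°]: -45.824°.
θ = atan2( sin Δλ · cos φ₂ , cos φ₁ · sin φ₂ − sin φ₁ · cos φ₂ · cos Δλ )
  = atan2(-0.37524, 0.63684) = -30.507° → normalised to [0°, 360°): 329.493°.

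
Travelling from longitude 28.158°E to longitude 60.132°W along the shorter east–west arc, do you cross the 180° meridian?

Signed shortest Δλ = ((-60.132 − 28.158 + 180) mod 360) − 180 = -88.29°.
Going west by 88.29° from +28.158° reaches -60.132° without touching 180°.

No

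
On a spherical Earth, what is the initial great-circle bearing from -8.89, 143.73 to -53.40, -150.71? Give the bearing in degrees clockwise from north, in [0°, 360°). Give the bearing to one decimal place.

144.3°

Δλ = -150.71 − 143.73 = -294.44°; wrapped into (−180°, 180°]: 65.56°.
θ = atan2( sin Δλ · cos φ₂ , cos φ₁ · sin φ₂ − sin φ₁ · cos φ₂ · cos Δλ )
  = atan2(0.54280, -0.75505) = 144.288° → normalised to [0°, 360°): 144.288°.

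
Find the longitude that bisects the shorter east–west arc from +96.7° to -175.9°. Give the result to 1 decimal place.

+140.4°

Signed shortest Δλ from +96.7° to -175.9° is +87.4°.
Midpoint longitude = +96.7° + (+87.4°)/2 = +96.7° + 43.7° = +140.4°.
(The naïve average (+96.7 + -175.9)/2 = -39.6° is on the wrong side of the globe.)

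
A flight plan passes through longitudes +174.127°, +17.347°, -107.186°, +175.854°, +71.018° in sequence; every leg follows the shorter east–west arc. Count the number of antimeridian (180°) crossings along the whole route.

Leg 1: +174.127° → +17.347°, shortest Δλ = -156.78° (west) — does not cross 180°.
Leg 2: +17.347° → -107.186°, shortest Δλ = -124.533° (west) — does not cross 180°.
Leg 3: -107.186° → +175.854°, shortest Δλ = -76.96° (west) — crosses 180°.
Leg 4: +175.854° → +71.018°, shortest Δλ = -104.836° (west) — does not cross 180°.
Total crossings: 1.

1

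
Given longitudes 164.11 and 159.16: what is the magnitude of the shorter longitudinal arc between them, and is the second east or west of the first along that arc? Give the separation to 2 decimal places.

Raw difference: 159.16 − 164.11 = -4.95°.
Normalise into (−180°, 180°]: -4.95° stays -4.95°.
Negative ⇒ the second point lies to the west; separation 4.95°.

4.95° west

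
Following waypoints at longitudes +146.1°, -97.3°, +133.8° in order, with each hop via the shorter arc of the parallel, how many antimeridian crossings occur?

2

Leg 1: +146.1° → -97.3°, shortest Δλ = 116.6° (east) — crosses 180°.
Leg 2: -97.3° → +133.8°, shortest Δλ = -128.9° (west) — crosses 180°.
Total crossings: 2.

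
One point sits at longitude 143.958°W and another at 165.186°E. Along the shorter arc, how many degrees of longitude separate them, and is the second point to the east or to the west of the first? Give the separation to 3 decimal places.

Raw difference: 165.186 − -143.958 = 309.144°.
Normalise into (−180°, 180°]: 309.144° − 360° = -50.856°.
Negative ⇒ the second point lies to the west; separation 50.856°.

50.856° west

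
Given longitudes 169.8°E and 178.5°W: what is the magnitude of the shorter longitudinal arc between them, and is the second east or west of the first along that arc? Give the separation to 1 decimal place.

11.7° east

Raw difference: -178.5 − 169.8 = -348.3°.
Normalise into (−180°, 180°]: -348.3° + 360° = 11.7°.
Positive ⇒ the second point lies to the east; separation 11.7°.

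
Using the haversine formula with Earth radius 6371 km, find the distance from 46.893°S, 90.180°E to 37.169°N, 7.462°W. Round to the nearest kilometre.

Δλ = -7.462 − 90.180 = -97.642°.
Δφ = 37.169 − -46.893 = 84.062°.
a = sin²(Δφ/2) + cos φ₁ · cos φ₂ · sin²(Δλ/2) = 0.756753.
c = 2·atan2(√a, √(1−a)) = 2.11006 rad → d = 6371·c ≈ 13443.20 km.

13443 km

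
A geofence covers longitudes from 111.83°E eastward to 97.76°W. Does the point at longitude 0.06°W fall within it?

Band width going east from +111.83° to -97.76°: ((-97.76 − 111.83) mod 360) = 150.41°.
Offset of -0.06° east of the west edge: ((-0.06 − 111.83) mod 360) = 248.11°.
248.11° > 150.41° ⇒ outside.

No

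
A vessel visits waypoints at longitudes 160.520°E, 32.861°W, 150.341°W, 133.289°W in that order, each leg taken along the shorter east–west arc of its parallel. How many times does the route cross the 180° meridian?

Leg 1: +160.520° → -32.861°, shortest Δλ = 166.619° (east) — crosses 180°.
Leg 2: -32.861° → -150.341°, shortest Δλ = -117.48° (west) — does not cross 180°.
Leg 3: -150.341° → -133.289°, shortest Δλ = 17.052° (east) — does not cross 180°.
Total crossings: 1.

1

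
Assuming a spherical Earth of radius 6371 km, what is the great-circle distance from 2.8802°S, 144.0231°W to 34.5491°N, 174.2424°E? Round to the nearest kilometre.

Δλ = 174.2424 − -144.0231 = 318.2655°; wrapped into (−180°, 180°]: -41.7345°.
Δφ = 34.5491 − -2.8802 = 37.4293°.
a = sin²(Δφ/2) + cos φ₁ · cos φ₂ · sin²(Δλ/2) = 0.207321.
c = 2·atan2(√a, √(1−a)) = 0.94547 rad → d = 6371·c ≈ 6023.61 km.

6024 km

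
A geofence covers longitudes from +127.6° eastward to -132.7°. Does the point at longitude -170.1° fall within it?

Band width going east from +127.6° to -132.7°: ((-132.7 − 127.6) mod 360) = 99.7°.
Offset of -170.1° east of the west edge: ((-170.1 − 127.6) mod 360) = 62.3°.
62.3° ≤ 99.7° ⇒ inside.

Yes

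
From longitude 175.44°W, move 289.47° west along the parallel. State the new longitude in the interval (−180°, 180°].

104.91°W

Start at -175.44°; shift −289.47° → -464.91°.
-464.91° lies outside (−180°, 180°]; add 360° → -104.91°.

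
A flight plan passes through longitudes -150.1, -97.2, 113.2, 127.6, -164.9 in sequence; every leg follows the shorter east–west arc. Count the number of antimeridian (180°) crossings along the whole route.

Leg 1: -150.1° → -97.2°, shortest Δλ = 52.9° (east) — does not cross 180°.
Leg 2: -97.2° → +113.2°, shortest Δλ = -149.6° (west) — crosses 180°.
Leg 3: +113.2° → +127.6°, shortest Δλ = 14.4° (east) — does not cross 180°.
Leg 4: +127.6° → -164.9°, shortest Δλ = 67.5° (east) — crosses 180°.
Total crossings: 2.

2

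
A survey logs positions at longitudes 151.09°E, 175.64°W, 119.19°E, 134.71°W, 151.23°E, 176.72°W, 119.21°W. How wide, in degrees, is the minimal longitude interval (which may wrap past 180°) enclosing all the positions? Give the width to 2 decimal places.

121.60°

Sort the longitudes: -176.72°, -175.64°, -134.71°, -119.21°, +119.19°, +151.09°, +151.23°.
Eastward gaps between consecutive values (wrapping around): 1.08°, 40.93°, 15.50°, 238.40°, 31.90°, 0.14°, 32.05°.
Largest gap = 238.40° ⇒ minimal covering band is its complement: 360° − 238.40° = 121.60°.
Band runs from +119.19° eastward to -119.21°, crossing the antimeridian.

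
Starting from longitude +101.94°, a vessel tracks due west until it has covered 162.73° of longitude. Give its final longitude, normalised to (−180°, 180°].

-60.79°

Start at +101.94°; shift −162.73° → -60.79°.
-60.79° already lies in (−180°, 180°].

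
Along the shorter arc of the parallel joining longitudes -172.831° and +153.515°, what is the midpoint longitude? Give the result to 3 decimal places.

Signed shortest Δλ from -172.831° to +153.515° is -33.654°.
Midpoint longitude = -172.831° + (-33.654°)/2 = -172.831° − 16.827° = -189.658°.
Normalise into (−180°, 180°]: +170.342°.
(The naïve average (-172.831 + +153.515)/2 = -9.658° is on the wrong side of the globe.)

+170.342°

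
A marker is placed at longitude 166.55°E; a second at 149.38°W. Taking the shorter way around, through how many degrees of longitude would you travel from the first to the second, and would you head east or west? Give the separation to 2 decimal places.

Raw difference: -149.38 − 166.55 = -315.93°.
Normalise into (−180°, 180°]: -315.93° + 360° = 44.07°.
Positive ⇒ the second point lies to the east; separation 44.07°.

44.07° east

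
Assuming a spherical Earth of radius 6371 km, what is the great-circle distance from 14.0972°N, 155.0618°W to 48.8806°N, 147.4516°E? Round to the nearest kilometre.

Δλ = 147.4516 − -155.0618 = 302.5134°; wrapped into (−180°, 180°]: -57.4866°.
Δφ = 48.8806 − 14.0972 = 34.7834°.
a = sin²(Δφ/2) + cos φ₁ · cos φ₂ · sin²(Δλ/2) = 0.236841.
c = 2·atan2(√a, √(1−a)) = 1.01653 rad → d = 6371·c ≈ 6476.32 km.

6476 km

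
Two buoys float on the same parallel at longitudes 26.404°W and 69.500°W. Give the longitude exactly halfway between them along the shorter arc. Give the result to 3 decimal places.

Signed shortest Δλ from -26.404° to -69.500° is -43.096°.
Midpoint longitude = -26.404° + (-43.096°)/2 = -26.404° − 21.548° = -47.952°.

47.952°W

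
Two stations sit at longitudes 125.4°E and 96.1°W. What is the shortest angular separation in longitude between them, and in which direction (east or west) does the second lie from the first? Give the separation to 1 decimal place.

138.5° east

Raw difference: -96.1 − 125.4 = -221.5°.
Normalise into (−180°, 180°]: -221.5° + 360° = 138.5°.
Positive ⇒ the second point lies to the east; separation 138.5°.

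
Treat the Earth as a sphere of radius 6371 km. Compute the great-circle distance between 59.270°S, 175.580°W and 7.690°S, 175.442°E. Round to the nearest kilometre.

5786 km

Δλ = 175.442 − -175.580 = 351.022°; wrapped into (−180°, 180°]: -8.978°.
Δφ = -7.690 − -59.270 = 51.580°.
a = sin²(Δφ/2) + cos φ₁ · cos φ₂ · sin²(Δλ/2) = 0.192391.
c = 2·atan2(√a, √(1−a)) = 0.90814 rad → d = 6371·c ≈ 5785.73 km.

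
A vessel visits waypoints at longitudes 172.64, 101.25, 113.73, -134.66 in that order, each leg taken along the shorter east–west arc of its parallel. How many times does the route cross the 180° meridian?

Leg 1: +172.64° → +101.25°, shortest Δλ = -71.39° (west) — does not cross 180°.
Leg 2: +101.25° → +113.73°, shortest Δλ = 12.48° (east) — does not cross 180°.
Leg 3: +113.73° → -134.66°, shortest Δλ = 111.61° (east) — crosses 180°.
Total crossings: 1.

1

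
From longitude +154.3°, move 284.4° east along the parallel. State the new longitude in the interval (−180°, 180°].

+78.7°

Start at +154.3°; shift +284.4° → +438.7°.
+438.7° lies outside (−180°, 180°]; subtract 360° → +78.7°.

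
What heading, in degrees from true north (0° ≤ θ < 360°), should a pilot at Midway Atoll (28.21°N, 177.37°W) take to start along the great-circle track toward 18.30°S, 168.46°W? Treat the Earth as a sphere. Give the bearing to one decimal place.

168.5°

Δλ = -168.46 − -177.37 = 8.91°.
θ = atan2( sin Δλ · cos φ₂ , cos φ₁ · sin φ₂ − sin φ₁ · cos φ₂ · cos Δλ )
  = atan2(0.14705, -0.72008) = 168.458° → normalised to [0°, 360°): 168.458°.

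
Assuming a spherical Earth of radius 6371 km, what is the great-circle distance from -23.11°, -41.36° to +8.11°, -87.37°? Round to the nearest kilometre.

Δλ = -87.37 − -41.36 = -46.01°.
Δφ = 8.11 − -23.11 = 31.22°.
a = sin²(Δφ/2) + cos φ₁ · cos φ₂ · sin²(Δλ/2) = 0.211481.
c = 2·atan2(√a, √(1−a)) = 0.95570 rad → d = 6371·c ≈ 6088.75 km.

6089 km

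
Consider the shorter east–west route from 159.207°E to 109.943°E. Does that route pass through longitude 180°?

No

Signed shortest Δλ = ((109.943 − 159.207 + 180) mod 360) − 180 = -49.264°.
Going west by 49.264° from +159.207° reaches +109.943° without touching 180°.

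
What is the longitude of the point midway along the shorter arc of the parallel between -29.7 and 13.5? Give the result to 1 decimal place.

-8.1°

Signed shortest Δλ from -29.7° to +13.5° is +43.2°.
Midpoint longitude = -29.7° + (+43.2°)/2 = -29.7° + 21.6° = -8.1°.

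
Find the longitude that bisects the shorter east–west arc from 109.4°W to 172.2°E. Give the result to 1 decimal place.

Signed shortest Δλ from -109.4° to +172.2° is -78.4°.
Midpoint longitude = -109.4° + (-78.4°)/2 = -109.4° − 39.2° = -148.6°.
(The naïve average (-109.4 + +172.2)/2 = 31.4° is on the wrong side of the globe.)

148.6°W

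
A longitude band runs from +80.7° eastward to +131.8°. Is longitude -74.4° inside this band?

No

Band width going east from +80.7° to +131.8°: ((131.8 − 80.7) mod 360) = 51.1°.
Offset of -74.4° east of the west edge: ((-74.4 − 80.7) mod 360) = 204.9°.
204.9° > 51.1° ⇒ outside.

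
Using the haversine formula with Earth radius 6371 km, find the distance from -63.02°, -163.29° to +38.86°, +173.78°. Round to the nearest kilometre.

11511 km

Δλ = 173.78 − -163.29 = 337.07°; wrapped into (−180°, 180°]: -22.93°.
Δφ = 38.86 − -63.02 = 101.88°.
a = sin²(Δφ/2) + cos φ₁ · cos φ₂ · sin²(Δλ/2) = 0.616889.
c = 2·atan2(√a, √(1−a)) = 1.80676 rad → d = 6371·c ≈ 11510.85 km.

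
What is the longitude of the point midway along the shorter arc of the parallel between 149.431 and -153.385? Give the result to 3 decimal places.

+178.023°

Signed shortest Δλ from +149.431° to -153.385° is +57.184°.
Midpoint longitude = +149.431° + (+57.184°)/2 = +149.431° + 28.592° = +178.023°.
(The naïve average (+149.431 + -153.385)/2 = -1.977° is on the wrong side of the globe.)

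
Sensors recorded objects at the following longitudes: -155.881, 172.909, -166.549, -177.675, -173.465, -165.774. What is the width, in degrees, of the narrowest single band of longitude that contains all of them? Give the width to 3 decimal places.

31.210°

Sort the longitudes: -177.675°, -173.465°, -166.549°, -165.774°, -155.881°, +172.909°.
Eastward gaps between consecutive values (wrapping around): 4.210°, 6.916°, 0.775°, 9.893°, 328.790°, 9.416°.
Largest gap = 328.790° ⇒ minimal covering band is its complement: 360° − 328.790° = 31.210°.
Band runs from +172.909° eastward to -155.881°, crossing the antimeridian.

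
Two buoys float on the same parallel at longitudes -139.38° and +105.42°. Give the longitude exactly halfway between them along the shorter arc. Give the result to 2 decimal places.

Signed shortest Δλ from -139.38° to +105.42° is -115.20°.
Midpoint longitude = -139.38° + (-115.20°)/2 = -139.38° − 57.60° = -196.98°.
Normalise into (−180°, 180°]: +163.02°.
(The naïve average (-139.38 + +105.42)/2 = -16.98° is on the wrong side of the globe.)

+163.02°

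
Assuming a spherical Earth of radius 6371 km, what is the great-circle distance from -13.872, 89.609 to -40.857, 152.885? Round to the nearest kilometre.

Δλ = 152.885 − 89.609 = 63.276°.
Δφ = -40.857 − -13.872 = -26.985°.
a = sin²(Δφ/2) + cos φ₁ · cos φ₂ · sin²(Δλ/2) = 0.256478.
c = 2·atan2(√a, √(1−a)) = 1.06210 rad → d = 6371·c ≈ 6766.61 km.

6767 km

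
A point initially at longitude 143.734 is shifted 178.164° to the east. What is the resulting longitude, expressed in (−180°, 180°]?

-38.102°

Start at +143.734°; shift +178.164° → +321.898°.
+321.898° lies outside (−180°, 180°]; subtract 360° → -38.102°.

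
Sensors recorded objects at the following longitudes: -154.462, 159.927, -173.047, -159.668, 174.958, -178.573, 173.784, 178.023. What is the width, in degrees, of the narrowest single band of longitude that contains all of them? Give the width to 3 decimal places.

Sort the longitudes: -178.573°, -173.047°, -159.668°, -154.462°, +159.927°, +173.784°, +174.958°, +178.023°.
Eastward gaps between consecutive values (wrapping around): 5.526°, 13.379°, 5.206°, 314.389°, 13.857°, 1.174°, 3.065°, 3.404°.
Largest gap = 314.389° ⇒ minimal covering band is its complement: 360° − 314.389° = 45.611°.
Band runs from +159.927° eastward to -154.462°, crossing the antimeridian.

45.611°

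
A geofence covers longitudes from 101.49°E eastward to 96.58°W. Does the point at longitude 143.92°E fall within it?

Band width going east from +101.49° to -96.58°: ((-96.58 − 101.49) mod 360) = 161.93°.
Offset of +143.92° east of the west edge: ((143.92 − 101.49) mod 360) = 42.43°.
42.43° ≤ 161.93° ⇒ inside.

Yes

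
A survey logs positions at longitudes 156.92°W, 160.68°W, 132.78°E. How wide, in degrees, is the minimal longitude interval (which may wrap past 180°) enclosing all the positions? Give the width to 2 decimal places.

Sort the longitudes: -160.68°, -156.92°, +132.78°.
Eastward gaps between consecutive values (wrapping around): 3.76°, 289.70°, 66.54°.
Largest gap = 289.70° ⇒ minimal covering band is its complement: 360° − 289.70° = 70.30°.
Band runs from +132.78° eastward to -156.92°, crossing the antimeridian.

70.30°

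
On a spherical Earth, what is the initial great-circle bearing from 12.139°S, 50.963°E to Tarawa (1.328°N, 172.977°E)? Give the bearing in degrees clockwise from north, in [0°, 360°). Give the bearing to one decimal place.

Δλ = 172.977 − 50.963 = 122.014°.
θ = atan2( sin Δλ · cos φ₂ , cos φ₁ · sin φ₂ − sin φ₁ · cos φ₂ · cos Δλ )
  = atan2(0.84769, -0.08879) = 95.980° → normalised to [0°, 360°): 95.980°.

96.0°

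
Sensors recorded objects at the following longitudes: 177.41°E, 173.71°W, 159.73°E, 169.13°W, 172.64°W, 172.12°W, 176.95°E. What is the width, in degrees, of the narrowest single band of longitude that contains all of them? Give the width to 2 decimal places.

Sort the longitudes: -173.71°, -172.64°, -172.12°, -169.13°, +159.73°, +176.95°, +177.41°.
Eastward gaps between consecutive values (wrapping around): 1.07°, 0.52°, 2.99°, 328.86°, 17.22°, 0.46°, 8.88°.
Largest gap = 328.86° ⇒ minimal covering band is its complement: 360° − 328.86° = 31.14°.
Band runs from +159.73° eastward to -169.13°, crossing the antimeridian.

31.14°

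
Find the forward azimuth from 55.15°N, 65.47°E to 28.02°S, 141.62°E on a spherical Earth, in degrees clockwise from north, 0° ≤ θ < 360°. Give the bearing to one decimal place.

Δλ = 141.62 − 65.47 = 76.15°.
θ = atan2( sin Δλ · cos φ₂ , cos φ₁ · sin φ₂ − sin φ₁ · cos φ₂ · cos Δλ )
  = atan2(0.85712, -0.44187) = 117.272° → normalised to [0°, 360°): 117.272°.

117.3°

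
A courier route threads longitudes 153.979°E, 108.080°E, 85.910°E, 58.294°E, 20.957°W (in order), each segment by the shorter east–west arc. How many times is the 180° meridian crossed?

Leg 1: +153.979° → +108.080°, shortest Δλ = -45.899° (west) — does not cross 180°.
Leg 2: +108.080° → +85.910°, shortest Δλ = -22.17° (west) — does not cross 180°.
Leg 3: +85.910° → +58.294°, shortest Δλ = -27.616° (west) — does not cross 180°.
Leg 4: +58.294° → -20.957°, shortest Δλ = -79.251° (west) — does not cross 180°.
Total crossings: 0.

0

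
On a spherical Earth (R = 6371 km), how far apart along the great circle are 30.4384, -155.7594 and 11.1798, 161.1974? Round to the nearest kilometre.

4920 km

Δλ = 161.1974 − -155.7594 = 316.9568°; wrapped into (−180°, 180°]: -43.0432°.
Δφ = 11.1798 − 30.4384 = -19.2586°.
a = sin²(Δφ/2) + cos φ₁ · cos φ₂ · sin²(Δλ/2) = 0.141810.
c = 2·atan2(√a, √(1−a)) = 0.77220 rad → d = 6371·c ≈ 4919.66 km.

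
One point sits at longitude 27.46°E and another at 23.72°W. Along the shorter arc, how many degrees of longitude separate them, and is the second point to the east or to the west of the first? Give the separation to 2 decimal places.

Raw difference: -23.72 − 27.46 = -51.18°.
Normalise into (−180°, 180°]: -51.18° stays -51.18°.
Negative ⇒ the second point lies to the west; separation 51.18°.

51.18° west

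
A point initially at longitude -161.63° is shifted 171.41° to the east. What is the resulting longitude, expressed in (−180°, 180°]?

Start at -161.63°; shift +171.41° → +9.78°.
+9.78° already lies in (−180°, 180°].

+9.78°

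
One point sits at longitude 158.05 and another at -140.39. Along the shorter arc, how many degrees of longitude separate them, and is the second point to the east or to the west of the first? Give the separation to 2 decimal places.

61.56° east

Raw difference: -140.39 − 158.05 = -298.44°.
Normalise into (−180°, 180°]: -298.44° + 360° = 61.56°.
Positive ⇒ the second point lies to the east; separation 61.56°.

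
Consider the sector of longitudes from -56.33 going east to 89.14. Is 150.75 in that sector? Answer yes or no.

No

Band width going east from -56.33° to +89.14°: ((89.14 − -56.33) mod 360) = 145.47°.
Offset of +150.75° east of the west edge: ((150.75 − -56.33) mod 360) = 207.08°.
207.08° > 145.47° ⇒ outside.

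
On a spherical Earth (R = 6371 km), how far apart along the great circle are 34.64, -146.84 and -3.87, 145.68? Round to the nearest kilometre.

Δλ = 145.68 − -146.84 = 292.52°; wrapped into (−180°, 180°]: -67.48°.
Δφ = -3.87 − 34.64 = -38.51°.
a = sin²(Δφ/2) + cos φ₁ · cos φ₂ · sin²(Δλ/2) = 0.361984.
c = 2·atan2(√a, √(1−a)) = 1.29113 rad → d = 6371·c ≈ 8225.81 km.

8226 km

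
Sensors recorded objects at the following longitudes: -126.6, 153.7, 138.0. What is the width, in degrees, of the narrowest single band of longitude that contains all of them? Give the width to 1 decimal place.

Sort the longitudes: -126.6°, +138.0°, +153.7°.
Eastward gaps between consecutive values (wrapping around): 264.6°, 15.7°, 79.7°.
Largest gap = 264.6° ⇒ minimal covering band is its complement: 360° − 264.6° = 95.4°.
Band runs from +138.0° eastward to -126.6°, crossing the antimeridian.

95.4°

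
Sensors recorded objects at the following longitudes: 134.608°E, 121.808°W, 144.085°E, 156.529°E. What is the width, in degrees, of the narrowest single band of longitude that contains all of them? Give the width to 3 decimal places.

Sort the longitudes: -121.808°, +134.608°, +144.085°, +156.529°.
Eastward gaps between consecutive values (wrapping around): 256.416°, 9.477°, 12.444°, 81.663°.
Largest gap = 256.416° ⇒ minimal covering band is its complement: 360° − 256.416° = 103.584°.
Band runs from +134.608° eastward to -121.808°, crossing the antimeridian.

103.584°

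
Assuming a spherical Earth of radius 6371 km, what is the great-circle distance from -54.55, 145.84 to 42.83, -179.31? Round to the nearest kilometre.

11321 km

Δλ = -179.31 − 145.84 = -325.15°; wrapped into (−180°, 180°]: 34.85°.
Δφ = 42.83 − -54.55 = 97.38°.
a = sin²(Δφ/2) + cos φ₁ · cos φ₂ · sin²(Δλ/2) = 0.602368.
c = 2·atan2(√a, √(1−a)) = 1.77699 rad → d = 6371·c ≈ 11321.20 km.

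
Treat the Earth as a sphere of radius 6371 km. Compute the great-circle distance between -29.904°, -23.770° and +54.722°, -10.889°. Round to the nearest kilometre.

9491 km

Δλ = -10.889 − -23.770 = 12.881°.
Δφ = 54.722 − -29.904 = 84.626°.
a = sin²(Δφ/2) + cos φ₁ · cos φ₂ · sin²(Δλ/2) = 0.459471.
c = 2·atan2(√a, √(1−a)) = 1.48965 rad → d = 6371·c ≈ 9490.56 km.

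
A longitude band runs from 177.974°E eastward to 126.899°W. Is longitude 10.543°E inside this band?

Band width going east from +177.974° to -126.899°: ((-126.899 − 177.974) mod 360) = 55.127°.
Offset of +10.543° east of the west edge: ((10.543 − 177.974) mod 360) = 192.569°.
192.569° > 55.127° ⇒ outside.

No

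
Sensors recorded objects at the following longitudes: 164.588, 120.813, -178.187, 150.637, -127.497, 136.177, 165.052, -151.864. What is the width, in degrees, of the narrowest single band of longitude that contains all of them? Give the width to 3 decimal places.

111.690°

Sort the longitudes: -178.187°, -151.864°, -127.497°, +120.813°, +136.177°, +150.637°, +164.588°, +165.052°.
Eastward gaps between consecutive values (wrapping around): 26.323°, 24.367°, 248.310°, 15.364°, 14.460°, 13.951°, 0.464°, 16.761°.
Largest gap = 248.310° ⇒ minimal covering band is its complement: 360° − 248.310° = 111.690°.
Band runs from +120.813° eastward to -127.497°, crossing the antimeridian.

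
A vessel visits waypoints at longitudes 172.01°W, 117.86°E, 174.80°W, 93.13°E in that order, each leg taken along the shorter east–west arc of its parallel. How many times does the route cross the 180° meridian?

Leg 1: -172.01° → +117.86°, shortest Δλ = -70.13° (west) — crosses 180°.
Leg 2: +117.86° → -174.80°, shortest Δλ = 67.34° (east) — crosses 180°.
Leg 3: -174.80° → +93.13°, shortest Δλ = -92.07° (west) — crosses 180°.
Total crossings: 3.

3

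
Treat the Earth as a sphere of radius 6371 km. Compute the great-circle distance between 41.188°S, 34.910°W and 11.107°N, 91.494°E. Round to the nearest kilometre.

Δλ = 91.494 − -34.910 = 126.404°.
Δφ = 11.107 − -41.188 = 52.295°.
a = sin²(Δφ/2) + cos φ₁ · cos φ₂ · sin²(Δλ/2) = 0.782558.
c = 2·atan2(√a, √(1−a)) = 2.17137 rad → d = 6371·c ≈ 13833.80 km.

13834 km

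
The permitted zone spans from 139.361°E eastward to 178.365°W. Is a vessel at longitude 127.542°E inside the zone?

Band width going east from +139.361° to -178.365°: ((-178.365 − 139.361) mod 360) = 42.274°.
Offset of +127.542° east of the west edge: ((127.542 − 139.361) mod 360) = 348.181°.
348.181° > 42.274° ⇒ outside.

No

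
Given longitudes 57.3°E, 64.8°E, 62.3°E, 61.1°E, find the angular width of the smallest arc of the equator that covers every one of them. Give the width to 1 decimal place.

7.5°

Sort the longitudes: +57.3°, +61.1°, +62.3°, +64.8°.
Eastward gaps between consecutive values (wrapping around): 3.8°, 1.2°, 2.5°, 352.5°.
Largest gap = 352.5° ⇒ minimal covering band is its complement: 360° − 352.5° = 7.5°.
Band runs from +57.3° eastward to +64.8°.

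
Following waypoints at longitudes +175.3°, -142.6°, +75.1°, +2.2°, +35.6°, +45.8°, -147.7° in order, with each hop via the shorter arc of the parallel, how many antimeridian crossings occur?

3

Leg 1: +175.3° → -142.6°, shortest Δλ = 42.1° (east) — crosses 180°.
Leg 2: -142.6° → +75.1°, shortest Δλ = -142.3° (west) — crosses 180°.
Leg 3: +75.1° → +2.2°, shortest Δλ = -72.9° (west) — does not cross 180°.
Leg 4: +2.2° → +35.6°, shortest Δλ = 33.4° (east) — does not cross 180°.
Leg 5: +35.6° → +45.8°, shortest Δλ = 10.2° (east) — does not cross 180°.
Leg 6: +45.8° → -147.7°, shortest Δλ = 166.5° (east) — crosses 180°.
Total crossings: 3.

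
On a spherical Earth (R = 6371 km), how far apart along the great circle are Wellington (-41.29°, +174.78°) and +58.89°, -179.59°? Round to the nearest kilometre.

11152 km

Δλ = -179.59 − 174.78 = -354.37°; wrapped into (−180°, 180°]: 5.63°.
Δφ = 58.89 − -41.29 = 100.18°.
a = sin²(Δφ/2) + cos φ₁ · cos φ₂ · sin²(Δλ/2) = 0.589307.
c = 2·atan2(√a, √(1−a)) = 1.75037 rad → d = 6371·c ≈ 11151.63 km.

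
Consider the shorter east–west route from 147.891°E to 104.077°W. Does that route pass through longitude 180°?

Yes

Naïve |-104.077 − 147.891| = 251.968° > 180°, so the shorter arc goes the other way round — across 180°.
Signed shortest Δλ = ((-104.077 − 147.891 + 180) mod 360) − 180 = 108.032°.
Going east by 108.032° from +147.891° passes through 180° before reaching -104.077°.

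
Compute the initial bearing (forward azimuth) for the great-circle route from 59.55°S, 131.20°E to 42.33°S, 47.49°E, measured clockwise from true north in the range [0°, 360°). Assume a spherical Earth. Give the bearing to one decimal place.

Δλ = 47.49 − 131.20 = -83.71°.
θ = atan2( sin Δλ · cos φ₂ , cos φ₁ · sin φ₂ − sin φ₁ · cos φ₂ · cos Δλ )
  = atan2(-0.73483, -0.27145) = -110.274° → normalised to [0°, 360°): 249.726°.

249.7°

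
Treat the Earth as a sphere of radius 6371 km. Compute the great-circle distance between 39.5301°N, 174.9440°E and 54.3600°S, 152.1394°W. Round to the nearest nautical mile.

Δλ = -152.1394 − 174.9440 = -327.0834°; wrapped into (−180°, 180°]: 32.9166°.
Δφ = -54.3600 − 39.5301 = -93.8901°.
a = sin²(Δφ/2) + cos φ₁ · cos φ₂ · sin²(Δλ/2) = 0.569996.
c = 2·atan2(√a, √(1−a)) = 1.71125 rad → d = 6371·c ≈ 10902.37 km ≈ 5886.81 nmi.

5887 nmi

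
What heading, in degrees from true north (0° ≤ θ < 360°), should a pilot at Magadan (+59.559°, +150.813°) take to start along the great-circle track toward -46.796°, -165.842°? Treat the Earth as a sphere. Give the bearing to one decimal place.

Δλ = -165.842 − 150.813 = -316.655°; wrapped into (−180°, 180°]: 43.345°.
θ = atan2( sin Δλ · cos φ₂ , cos φ₁ · sin φ₂ − sin φ₁ · cos φ₂ · cos Δλ )
  = atan2(0.46990, -0.79854) = 149.525° → normalised to [0°, 360°): 149.525°.

149.5°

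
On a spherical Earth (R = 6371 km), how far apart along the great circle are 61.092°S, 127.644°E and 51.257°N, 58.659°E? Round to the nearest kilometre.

13905 km

Δλ = 58.659 − 127.644 = -68.985°.
Δφ = 51.257 − -61.092 = 112.349°.
a = sin²(Δφ/2) + cos φ₁ · cos φ₂ · sin²(Δλ/2) = 0.787143.
c = 2·atan2(√a, √(1−a)) = 2.18253 rad → d = 6371·c ≈ 13904.88 km.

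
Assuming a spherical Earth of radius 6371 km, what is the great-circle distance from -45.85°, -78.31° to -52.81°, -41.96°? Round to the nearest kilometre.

2713 km

Δλ = -41.96 − -78.31 = 36.35°.
Δφ = -52.81 − -45.85 = -6.96°.
a = sin²(Δφ/2) + cos φ₁ · cos φ₂ · sin²(Δλ/2) = 0.044648.
c = 2·atan2(√a, √(1−a)) = 0.42581 rad → d = 6371·c ≈ 2712.85 km.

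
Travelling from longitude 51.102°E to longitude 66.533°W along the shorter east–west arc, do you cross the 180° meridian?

No

Signed shortest Δλ = ((-66.533 − 51.102 + 180) mod 360) − 180 = -117.635°.
Going west by 117.635° from +51.102° reaches -66.533° without touching 180°.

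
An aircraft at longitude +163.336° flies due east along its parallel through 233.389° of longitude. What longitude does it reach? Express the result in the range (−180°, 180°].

Start at +163.336°; shift +233.389° → +396.725°.
+396.725° lies outside (−180°, 180°]; subtract 360° → +36.725°.

+36.725°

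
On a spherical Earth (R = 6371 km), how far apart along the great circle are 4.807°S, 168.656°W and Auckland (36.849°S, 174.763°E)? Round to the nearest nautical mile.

2129 nmi

Δλ = 174.763 − -168.656 = 343.419°; wrapped into (−180°, 180°]: -16.581°.
Δφ = -36.849 − -4.807 = -32.042°.
a = sin²(Δφ/2) + cos φ₁ · cos φ₂ · sin²(Δλ/2) = 0.092749.
c = 2·atan2(√a, √(1−a)) = 0.61893 rad → d = 6371·c ≈ 3943.19 km ≈ 2129.15 nmi.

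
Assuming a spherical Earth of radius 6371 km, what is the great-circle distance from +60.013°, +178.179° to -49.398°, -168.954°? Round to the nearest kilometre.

12221 km

Δλ = -168.954 − 178.179 = -347.133°; wrapped into (−180°, 180°]: 12.867°.
Δφ = -49.398 − 60.013 = -109.411°.
a = sin²(Δφ/2) + cos φ₁ · cos φ₂ · sin²(Δλ/2) = 0.670255.
c = 2·atan2(√a, √(1−a)) = 1.91826 rad → d = 6371·c ≈ 12221.21 km.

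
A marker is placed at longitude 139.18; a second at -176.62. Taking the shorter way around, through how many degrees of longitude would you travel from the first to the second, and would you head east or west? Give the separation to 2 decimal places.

Raw difference: -176.62 − 139.18 = -315.8°.
Normalise into (−180°, 180°]: -315.8° + 360° = 44.2°.
Positive ⇒ the second point lies to the east; separation 44.20°.

44.20° east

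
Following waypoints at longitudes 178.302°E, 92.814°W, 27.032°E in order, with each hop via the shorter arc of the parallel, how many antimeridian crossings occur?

1

Leg 1: +178.302° → -92.814°, shortest Δλ = 88.884° (east) — crosses 180°.
Leg 2: -92.814° → +27.032°, shortest Δλ = 119.846° (east) — does not cross 180°.
Total crossings: 1.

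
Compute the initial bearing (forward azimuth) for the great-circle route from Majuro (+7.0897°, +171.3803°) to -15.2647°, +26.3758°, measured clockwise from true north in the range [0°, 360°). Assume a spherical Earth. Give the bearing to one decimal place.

Δλ = 26.3758 − 171.3803 = -145.0045°.
θ = atan2( sin Δλ · cos φ₂ , cos φ₁ · sin φ₂ − sin φ₁ · cos φ₂ · cos Δλ )
  = atan2(-0.55328, -0.16373) = -106.484° → normalised to [0°, 360°): 253.516°.

253.5°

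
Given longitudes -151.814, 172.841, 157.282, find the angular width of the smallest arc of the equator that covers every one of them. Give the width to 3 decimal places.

Sort the longitudes: -151.814°, +157.282°, +172.841°.
Eastward gaps between consecutive values (wrapping around): 309.096°, 15.559°, 35.345°.
Largest gap = 309.096° ⇒ minimal covering band is its complement: 360° − 309.096° = 50.904°.
Band runs from +157.282° eastward to -151.814°, crossing the antimeridian.

50.904°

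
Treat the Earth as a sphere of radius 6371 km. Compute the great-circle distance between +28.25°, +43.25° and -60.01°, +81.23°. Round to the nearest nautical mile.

5620 nmi

Δλ = 81.23 − 43.25 = 37.98°.
Δφ = -60.01 − 28.25 = -88.26°.
a = sin²(Δφ/2) + cos φ₁ · cos φ₂ · sin²(Δλ/2) = 0.531441.
c = 2·atan2(√a, √(1−a)) = 1.63372 rad → d = 6371·c ≈ 10408.43 km ≈ 5620.10 nmi.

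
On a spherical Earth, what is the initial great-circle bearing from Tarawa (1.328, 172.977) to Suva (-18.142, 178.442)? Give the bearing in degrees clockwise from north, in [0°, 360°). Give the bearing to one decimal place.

164.8°

Δλ = 178.442 − 172.977 = 5.465°.
θ = atan2( sin Δλ · cos φ₂ , cos φ₁ · sin φ₂ − sin φ₁ · cos φ₂ · cos Δλ )
  = atan2(0.09050, -0.33321) = 164.805° → normalised to [0°, 360°): 164.805°.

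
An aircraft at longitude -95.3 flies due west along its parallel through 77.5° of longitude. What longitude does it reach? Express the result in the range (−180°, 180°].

Start at -95.3°; shift −77.5° → -172.8°.
-172.8° already lies in (−180°, 180°].

-172.8°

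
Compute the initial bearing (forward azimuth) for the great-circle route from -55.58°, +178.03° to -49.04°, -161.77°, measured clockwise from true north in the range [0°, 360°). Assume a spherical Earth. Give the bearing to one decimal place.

70.4°

Δλ = -161.77 − 178.03 = -339.80°; wrapped into (−180°, 180°]: 20.20°.
θ = atan2( sin Δλ · cos φ₂ , cos φ₁ · sin φ₂ − sin φ₁ · cos φ₂ · cos Δλ )
  = atan2(0.22635, 0.08064) = 70.392° → normalised to [0°, 360°): 70.392°.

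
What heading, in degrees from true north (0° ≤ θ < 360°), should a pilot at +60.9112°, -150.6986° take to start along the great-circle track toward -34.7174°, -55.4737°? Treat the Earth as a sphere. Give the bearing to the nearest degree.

Δλ = -55.4737 − -150.6986 = 95.2249°.
θ = atan2( sin Δλ · cos φ₂ , cos φ₁ · sin φ₂ − sin φ₁ · cos φ₂ · cos Δλ )
  = atan2(0.81856, -0.21147) = 104.486° → normalised to [0°, 360°): 104.486°.

104°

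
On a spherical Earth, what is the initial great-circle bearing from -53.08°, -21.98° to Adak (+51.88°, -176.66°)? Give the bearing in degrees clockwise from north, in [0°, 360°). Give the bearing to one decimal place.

Δλ = -176.66 − -21.98 = -154.68°.
θ = atan2( sin Δλ · cos φ₂ , cos φ₁ · sin φ₂ − sin φ₁ · cos φ₂ · cos Δλ )
  = atan2(-0.26401, 0.02647) = -84.275° → normalised to [0°, 360°): 275.725°.

275.7°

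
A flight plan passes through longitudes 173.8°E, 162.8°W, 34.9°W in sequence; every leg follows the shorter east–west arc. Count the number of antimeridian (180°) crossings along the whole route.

Leg 1: +173.8° → -162.8°, shortest Δλ = 23.4° (east) — crosses 180°.
Leg 2: -162.8° → -34.9°, shortest Δλ = 127.9° (east) — does not cross 180°.
Total crossings: 1.

1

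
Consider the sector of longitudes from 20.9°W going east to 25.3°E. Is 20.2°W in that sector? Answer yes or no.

Band width going east from -20.9° to +25.3°: ((25.3 − -20.9) mod 360) = 46.2°.
Offset of -20.2° east of the west edge: ((-20.2 − -20.9) mod 360) = 0.7°.
0.7° ≤ 46.2° ⇒ inside.

Yes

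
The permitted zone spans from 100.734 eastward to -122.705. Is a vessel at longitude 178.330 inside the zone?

Band width going east from +100.734° to -122.705°: ((-122.705 − 100.734) mod 360) = 136.561°.
Offset of +178.330° east of the west edge: ((178.330 − 100.734) mod 360) = 77.596°.
77.596° ≤ 136.561° ⇒ inside.

Yes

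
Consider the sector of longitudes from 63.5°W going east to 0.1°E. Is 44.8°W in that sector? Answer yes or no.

Band width going east from -63.5° to +0.1°: ((0.1 − -63.5) mod 360) = 63.6°.
Offset of -44.8° east of the west edge: ((-44.8 − -63.5) mod 360) = 18.7°.
18.7° ≤ 63.6° ⇒ inside.

Yes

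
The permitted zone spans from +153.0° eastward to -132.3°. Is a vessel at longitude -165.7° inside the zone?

Yes

Band width going east from +153.0° to -132.3°: ((-132.3 − 153.0) mod 360) = 74.7°.
Offset of -165.7° east of the west edge: ((-165.7 − 153.0) mod 360) = 41.3°.
41.3° ≤ 74.7° ⇒ inside.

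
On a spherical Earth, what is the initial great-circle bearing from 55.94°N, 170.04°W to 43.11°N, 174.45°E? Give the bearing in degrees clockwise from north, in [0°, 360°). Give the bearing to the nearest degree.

224°

Δλ = 174.45 − -170.04 = 344.49°; wrapped into (−180°, 180°]: -15.51°.
θ = atan2( sin Δλ · cos φ₂ , cos φ₁ · sin φ₂ − sin φ₁ · cos φ₂ · cos Δλ )
  = atan2(-0.19522, -0.20003) = -135.698° → normalised to [0°, 360°): 224.302°.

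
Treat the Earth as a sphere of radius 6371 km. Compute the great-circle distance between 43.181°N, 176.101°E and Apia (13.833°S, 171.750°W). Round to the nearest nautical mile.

3488 nmi

Δλ = -171.750 − 176.101 = -347.851°; wrapped into (−180°, 180°]: 12.149°.
Δφ = -13.833 − 43.181 = -57.014°.
a = sin²(Δφ/2) + cos φ₁ · cos φ₂ · sin²(Δλ/2) = 0.235712.
c = 2·atan2(√a, √(1−a)) = 1.01387 rad → d = 6371·c ≈ 6459.39 km ≈ 3487.79 nmi.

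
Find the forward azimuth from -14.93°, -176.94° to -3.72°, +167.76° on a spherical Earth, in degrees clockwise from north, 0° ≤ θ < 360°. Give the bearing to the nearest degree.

Δλ = 167.76 − -176.94 = 344.70°; wrapped into (−180°, 180°]: -15.30°.
θ = atan2( sin Δλ · cos φ₂ , cos φ₁ · sin φ₂ − sin φ₁ · cos φ₂ · cos Δλ )
  = atan2(-0.26332, 0.18529) = -54.866° → normalised to [0°, 360°): 305.134°.

305°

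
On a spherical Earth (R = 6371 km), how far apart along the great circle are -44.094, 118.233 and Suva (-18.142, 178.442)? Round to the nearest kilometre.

6253 km

Δλ = 178.442 − 118.233 = 60.209°.
Δφ = -18.142 − -44.094 = 25.952°.
a = sin²(Δφ/2) + cos φ₁ · cos φ₂ · sin²(Δλ/2) = 0.222123.
c = 2·atan2(√a, √(1−a)) = 0.98153 rad → d = 6371·c ≈ 6253.30 km.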